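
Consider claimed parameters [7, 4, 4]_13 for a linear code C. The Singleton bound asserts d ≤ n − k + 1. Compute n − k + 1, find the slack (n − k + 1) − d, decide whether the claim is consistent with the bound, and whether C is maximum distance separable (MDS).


Singleton RHS = n − k + 1 = 4, slack = 0, bound satisfied, MDS.

Singleton bound: d ≤ n − k + 1.
Here n = 7, k = 4, so n − k + 1 = 4.
Given d = 4, check d ≤ 4: YES.
Slack = (n − k + 1) − d = 0.
The code is MDS (slack = 0).
Description: the claimed parameters are [7, 4, 4]_13; such a code would be MDS (meets Singleton bound).


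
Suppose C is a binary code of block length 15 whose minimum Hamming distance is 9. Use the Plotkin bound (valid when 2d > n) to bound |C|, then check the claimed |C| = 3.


Plotkin bound M ≤ 6; given |C| = 3 ≤ bound (satisfied).

Check applicability: 2d = 18, n = 15.
2d − n = 3 > 0, so Plotkin applies.
Compute d/(2d−n) = 9/3 ≈ 3.0000.
⌊d/(2d−n)⌋ = 3.
Plotkin bound: M ≤ 2·3 = 6.
Given |C| = 3, check: satisfied.
This |C| is below the Plotkin bound.


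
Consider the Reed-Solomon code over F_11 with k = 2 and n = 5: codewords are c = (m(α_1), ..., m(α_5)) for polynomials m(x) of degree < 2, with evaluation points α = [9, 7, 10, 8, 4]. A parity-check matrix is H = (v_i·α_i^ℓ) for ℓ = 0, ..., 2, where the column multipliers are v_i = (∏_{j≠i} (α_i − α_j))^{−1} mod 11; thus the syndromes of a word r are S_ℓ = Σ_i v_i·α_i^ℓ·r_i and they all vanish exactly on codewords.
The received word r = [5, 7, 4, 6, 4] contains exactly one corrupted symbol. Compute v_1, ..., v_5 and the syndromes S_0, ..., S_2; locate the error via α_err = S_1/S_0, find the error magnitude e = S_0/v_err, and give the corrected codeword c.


S = (2, 8, 10), error at position 5, error magnitude e = 5, c = [5, 7, 4, 6, 10].

Step 1: column multipliers v_i = (∏_{j≠i}(α_i − α_j))^{−1} mod 11.
  i = 1 (α = 9): (9−7)(9−10)(9−8)(9−4) = 2·(−1)·1·5 = −10 ≡ 1, so v_1 = 1^{−1} = 1 (mod 11).
  i = 2 (α = 7): (7−9)(7−10)(7−8)(7−4) = (−2)·(−3)·(−1)·3 = −18 ≡ 4, so v_2 = 4^{−1} = 3 (mod 11).
  i = 3 (α = 10): (10−9)(10−7)(10−8)(10−4) = 1·3·2·6 = 36 ≡ 3, so v_3 = 3^{−1} = 4 (mod 11).
  i = 4 (α = 8): (8−9)(8−7)(8−10)(8−4) = (−1)·1·(−2)·4 = 8 ≡ 8, so v_4 = 8^{−1} = 7 (mod 11).
  i = 5 (α = 4): (4−9)(4−7)(4−10)(4−8) = (−5)·(−3)·(−6)·(−4) = 360 ≡ 8, so v_5 = 8^{−1} = 7 (mod 11).
  v = [1, 3, 4, 7, 7].
Step 2: syndromes of r = [5, 7, 4, 6, 4] (all sums mod 11).
  S_0 = Σ v_i r_i = 1·5 + 3·7 + 4·4 + 7·6 + 7·4 = 112 ≡ 2.
  S_1 = Σ v_i α_i r_i = 1·9·5 + 3·7·7 + 4·10·4 + 7·8·6 + 7·4·4 = 800 ≡ 8.
  α_i^2 mod 11 = [4, 5, 1, 9, 5].
  S_2 = Σ v_i α_i^2 r_i = 1·4·5 + 3·5·7 + 4·1·4 + 7·9·6 + 7·5·4 = 659 ≡ 10.
  S = (2, 8, 10) ≠ 0, so r is not a codeword (an error is present).
Step 3: locate the error. For a single error e at position i, S_ℓ = v_i·e·α_i^ℓ, so α_err = S_1/S_0.
  S_0^{−1} = 2^{−1} = 6 (mod 11), so α_err = 8·6 = 48 ≡ 4 = α_5. Error position i = 5.
  Consistency check: S_2/S_1 = 10·7 = 70 ≡ 4 = α_err ✓ (single-error assumption holds).
Step 4: error magnitude e = S_0/v_5 = S_0·∏_{j≠5}(α_5 − α_j) = 2·8 = 16 ≡ 5 (mod 11).
Step 5: correct position 5: c_5 = r_5 − e = 4 − 5 ≡ 10 (mod 11). Hence c = [5, 7, 4, 6, 10].
  Check: interpolating c through the α_i gives m(x) = 3 + 10·x (degree < 2) with m(α_i) = c_i for every i, so c is indeed a codeword.


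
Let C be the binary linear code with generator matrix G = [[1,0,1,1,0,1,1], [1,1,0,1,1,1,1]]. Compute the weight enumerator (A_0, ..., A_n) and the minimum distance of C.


Weight distribution: A_0 = 1, A_3 = 1, A_5 = 1, A_6 = 1. Minimum distance d = 3.

Enumerate all 2^2 = 4 messages m ∈ F_2^2.
For each, compute codeword c = mG in F_2^7, then tally its weight.
  m = 00 → c = 0000000, weight = 0.
  m = 10 → c = 1011011, weight = 5.
  m = 01 → c = 1101111, weight = 6.
  m = 11 → c = 0110100, weight = 3.
Tally weights:
  weight 0: 1 codewords.
  weight 3: 1 codewords.
  weight 5: 1 codewords.
  weight 6: 1 codewords.
Minimum distance d = smallest w > 0 with A_w > 0 = 3.
Sanity: Σ A_w = 4 = 2^2 = 4 ✓.


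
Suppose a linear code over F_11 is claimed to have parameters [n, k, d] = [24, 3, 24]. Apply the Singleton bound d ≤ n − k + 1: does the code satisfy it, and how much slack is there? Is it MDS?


Singleton RHS = n − k + 1 = 22, slack = -2, bound violated (no such code; not MDS).

Singleton bound: d ≤ n − k + 1.
Here n = 24, k = 3, so n − k + 1 = 22.
Given d = 24, check d ≤ 22: NO.
Slack = (n − k + 1) − d = -2.
The slack is negative: d = 24 exceeds n − k + 1 = 22 by 2, so the Singleton bound is violated and no linear [24, 3, 24]_11 code can exist. In particular it is not MDS (MDS requires d = n − k + 1 exactly).
Description: the claimed parameters are [24, 3, 24]_11; such a code would be impossible (violates the Singleton bound).


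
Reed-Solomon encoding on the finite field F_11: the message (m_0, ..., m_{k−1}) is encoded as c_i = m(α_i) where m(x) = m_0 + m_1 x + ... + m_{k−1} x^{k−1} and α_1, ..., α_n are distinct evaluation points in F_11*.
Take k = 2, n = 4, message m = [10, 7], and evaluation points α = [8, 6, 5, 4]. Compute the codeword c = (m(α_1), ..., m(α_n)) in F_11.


c = [0, 8, 1, 5]

Message polynomial: m(x) = 10 + 7·x (mod 11).
For each evaluation point α_i, compute m(α_i) mod 11:
  α_1 = 8: Horner steps 7 → 0, so m(8) = 0.
  α_2 = 6: Horner steps 7 → 8, so m(6) = 8.
  α_3 = 5: Horner steps 7 → 1, so m(5) = 1.
  α_4 = 4: Horner steps 7 → 5, so m(4) = 5.
Codeword c = [0, 8, 1, 5] ∈ F_11^4.


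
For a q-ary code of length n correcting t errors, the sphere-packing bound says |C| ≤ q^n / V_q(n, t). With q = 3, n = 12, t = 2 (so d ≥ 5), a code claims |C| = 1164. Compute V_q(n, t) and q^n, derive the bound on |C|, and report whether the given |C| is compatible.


V_q(n, t) = 289, q^n = 531441, Hamming bound = 1838, |C| = 1164 ≤ bound (satisfied).

Step 1: Compute V_q(n, t) = Σ_{j=0}^2 C(n, j) (q−1)^j.
  j = 0: C(12,0)·(2)^0 = 1·1 = 1.
  j = 1: C(12,1)·(2)^1 = 12·2 = 24.
  j = 2: C(12,2)·(2)^2 = 66·4 = 264.
  V_q(n, t) = 1 + 24 + 264 = 289.
Step 2: q^n = 3^12 = 531441.
Step 3: Hamming bound ⌊q^n / V_q(n,t)⌋ = ⌊531441/289⌋ = 1838.
Step 4: Compare |C| = 1164 to 1838: satisfied.
The claimed |C| lies below the Hamming bound.


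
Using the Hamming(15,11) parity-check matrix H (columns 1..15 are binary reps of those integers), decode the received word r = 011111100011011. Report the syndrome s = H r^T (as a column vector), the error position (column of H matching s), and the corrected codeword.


s = (0, 1, 1, 1)^T, error position = 7, corrected codeword c = 011111000011011

Compute s = H r^T mod 2 one row at a time:
  s_1 = 0 + 0 + 0 + 1 + 1 + 0 + 1 + 1 = 4 ≡ 0 (mod 2).
  s_2 = 1 + 1 + 1 + 1 + 1 + 0 + 1 + 1 = 7 ≡ 1 (mod 2).
  s_3 = 1 + 1 + 1 + 1 + 0 + 1 + 1 + 1 = 7 ≡ 1 (mod 2).
  s_4 = 0 + 1 + 1 + 1 + 0 + 1 + 0 + 1 = 5 ≡ 1 (mod 2).
s = (0, 1, 1, 1)^T — this equals column 7 of H (binary 0111), so error is at position 7.
Correct: flip bit 7 of r = 011111100011011 to get c = 011111000011011.


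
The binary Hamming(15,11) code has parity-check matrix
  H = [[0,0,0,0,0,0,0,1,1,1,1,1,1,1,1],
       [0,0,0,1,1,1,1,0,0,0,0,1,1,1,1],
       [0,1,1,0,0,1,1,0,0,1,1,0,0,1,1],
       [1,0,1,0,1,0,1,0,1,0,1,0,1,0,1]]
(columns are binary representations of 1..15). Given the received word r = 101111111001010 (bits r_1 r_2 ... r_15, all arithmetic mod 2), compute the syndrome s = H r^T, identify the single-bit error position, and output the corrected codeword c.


s = (0, 0, 0, 1)^T, error position = 1, corrected codeword c = 001111111001010

Compute s = H r^T mod 2 one row at a time:
  s_1 = 1 + 1 + 0 + 0 + 1 + 0 + 1 + 0 = 4 ≡ 0 (mod 2).
  s_2 = 1 + 1 + 1 + 1 + 1 + 0 + 1 + 0 = 6 ≡ 0 (mod 2).
  s_3 = 0 + 1 + 1 + 1 + 0 + 0 + 1 + 0 = 4 ≡ 0 (mod 2).
  s_4 = 1 + 1 + 1 + 1 + 1 + 0 + 0 + 0 = 5 ≡ 1 (mod 2).
s = (0, 0, 0, 1)^T — this equals column 1 of H (binary 0001), so error is at position 1.
Correct: flip bit 1 of r = 101111111001010 to get c = 001111111001010.


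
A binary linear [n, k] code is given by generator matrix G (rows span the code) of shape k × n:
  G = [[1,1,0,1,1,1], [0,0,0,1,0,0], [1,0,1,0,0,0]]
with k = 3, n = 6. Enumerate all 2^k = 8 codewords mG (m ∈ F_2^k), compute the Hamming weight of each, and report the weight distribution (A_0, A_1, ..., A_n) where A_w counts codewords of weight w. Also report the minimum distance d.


Weight distribution: A_0 = 1, A_1 = 1, A_2 = 1, A_3 = 1, A_4 = 2, A_5 = 2. Minimum distance d = 1.

Enumerate all 2^3 = 8 messages m ∈ F_2^3.
For each, compute codeword c = mG in F_2^6, then tally its weight.
  m = 000 → c = 000000, weight = 0.
  m = 100 → c = 110111, weight = 5.
  m = 010 → c = 000100, weight = 1.
  m = 110 → c = 110011, weight = 4.
  m = 001 → c = 101000, weight = 2.
  m = 101 → c = 011111, weight = 5.
  m = 011 → c = 101100, weight = 3.
  m = 111 → c = 011011, weight = 4.
Tally weights:
  weight 0: 1 codewords.
  weight 1: 1 codewords.
  weight 2: 1 codewords.
  weight 3: 1 codewords.
  weight 4: 2 codewords.
  weight 5: 2 codewords.
Minimum distance d = smallest w > 0 with A_w > 0 = 1.
Sanity: Σ A_w = 8 = 2^3 = 8 ✓.


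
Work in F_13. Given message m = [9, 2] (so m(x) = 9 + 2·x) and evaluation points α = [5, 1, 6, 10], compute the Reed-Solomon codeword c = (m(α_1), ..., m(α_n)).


c = [6, 11, 8, 3]

Message polynomial: m(x) = 9 + 2·x (mod 13).
For each evaluation point α_i, compute m(α_i) mod 13:
  α_1 = 5: Horner steps 2 → 6, so m(5) = 6.
  α_2 = 1: Horner steps 2 → 11, so m(1) = 11.
  α_3 = 6: Horner steps 2 → 8, so m(6) = 8.
  α_4 = 10: Horner steps 2 → 3, so m(10) = 3.
Codeword c = [6, 11, 8, 3] ∈ F_13^4.


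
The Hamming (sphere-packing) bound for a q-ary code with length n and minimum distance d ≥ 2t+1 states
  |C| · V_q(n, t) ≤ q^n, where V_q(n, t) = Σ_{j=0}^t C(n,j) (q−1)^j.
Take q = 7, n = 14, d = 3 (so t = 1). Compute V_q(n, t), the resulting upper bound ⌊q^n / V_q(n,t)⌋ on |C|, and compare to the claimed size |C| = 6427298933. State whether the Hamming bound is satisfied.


V_q(n, t) = 85, q^n = 678223072849, Hamming bound = 7979094974, |C| = 6427298933 ≤ bound (satisfied).

Step 1: Compute V_q(n, t) = Σ_{j=0}^1 C(n, j) (q−1)^j.
  j = 0: C(14,0)·(6)^0 = 1·1 = 1.
  j = 1: C(14,1)·(6)^1 = 14·6 = 84.
  V_q(n, t) = 1 + 84 = 85.
Step 2: q^n = 7^14 = 678223072849.
Step 3: Hamming bound ⌊q^n / V_q(n,t)⌋ = ⌊678223072849/85⌋ = 7979094974.
Step 4: Compare |C| = 6427298933 to 7979094974: satisfied.
The claimed |C| lies below the Hamming bound.


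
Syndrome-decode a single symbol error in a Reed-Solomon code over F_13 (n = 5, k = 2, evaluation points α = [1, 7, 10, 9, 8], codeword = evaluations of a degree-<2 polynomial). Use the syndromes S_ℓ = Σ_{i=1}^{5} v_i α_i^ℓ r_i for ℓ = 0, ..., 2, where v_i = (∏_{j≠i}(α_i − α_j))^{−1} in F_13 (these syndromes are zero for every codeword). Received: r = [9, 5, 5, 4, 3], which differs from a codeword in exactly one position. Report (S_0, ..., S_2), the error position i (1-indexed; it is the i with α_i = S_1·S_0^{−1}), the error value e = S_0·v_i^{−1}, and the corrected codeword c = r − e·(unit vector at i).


S = (1, 7, 10), error at position 2, error magnitude e = 3, c = [9, 2, 5, 4, 3].

Step 1: column multipliers v_i = (∏_{j≠i}(α_i − α_j))^{−1} mod 13.
  i = 1 (α = 1): (1−7)(1−10)(1−9)(1−8) = (−6)·(−9)·(−8)·(−7) = 3024 ≡ 8, so v_1 = 8^{−1} = 5 (mod 13).
  i = 2 (α = 7): (7−1)(7−10)(7−9)(7−8) = 6·(−3)·(−2)·(−1) = −36 ≡ 3, so v_2 = 3^{−1} = 9 (mod 13).
  i = 3 (α = 10): (10−1)(10−7)(10−9)(10−8) = 9·3·1·2 = 54 ≡ 2, so v_3 = 2^{−1} = 7 (mod 13).
  i = 4 (α = 9): (9−1)(9−7)(9−10)(9−8) = 8·2·(−1)·1 = −16 ≡ 10, so v_4 = 10^{−1} = 4 (mod 13).
  i = 5 (α = 8): (8−1)(8−7)(8−10)(8−9) = 7·1·(−2)·(−1) = 14 ≡ 1, so v_5 = 1^{−1} = 1 (mod 13).
  v = [5, 9, 7, 4, 1].
Step 2: syndromes of r = [9, 5, 5, 4, 3] (all sums mod 13).
  S_0 = Σ v_i r_i = 5·9 + 9·5 + 7·5 + 4·4 + 1·3 = 144 ≡ 1.
  S_1 = Σ v_i α_i r_i = 5·1·9 + 9·7·5 + 7·10·5 + 4·9·4 + 1·8·3 = 878 ≡ 7.
  α_i^2 mod 13 = [1, 10, 9, 3, 12].
  S_2 = Σ v_i α_i^2 r_i = 5·1·9 + 9·10·5 + 7·9·5 + 4·3·4 + 1·12·3 = 894 ≡ 10.
  S = (1, 7, 10) ≠ 0, so r is not a codeword (an error is present).
Step 3: locate the error. For a single error e at position i, S_ℓ = v_i·e·α_i^ℓ, so α_err = S_1/S_0.
  S_0^{−1} = 1^{−1} = 1 (mod 13), so α_err = 7·1 = 7 ≡ 7 = α_2. Error position i = 2.
  Consistency check: S_2/S_1 = 10·2 = 20 ≡ 7 = α_err ✓ (single-error assumption holds).
Step 4: error magnitude e = S_0/v_2 = S_0·∏_{j≠2}(α_2 − α_j) = 1·3 = 3 ≡ 3 (mod 13).
Step 5: correct position 2: c_2 = r_2 − e = 5 − 3 ≡ 2 (mod 13). Hence c = [9, 2, 5, 4, 3].
  Check: interpolating c through the α_i gives m(x) = 8 + 1·x (degree < 2) with m(α_i) = c_i for every i, so c is indeed a codeword.


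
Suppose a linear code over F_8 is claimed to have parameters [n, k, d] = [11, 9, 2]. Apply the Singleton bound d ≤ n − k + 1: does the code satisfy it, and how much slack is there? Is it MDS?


Singleton RHS = n − k + 1 = 3, slack = 1, bound satisfied, not MDS.

Singleton bound: d ≤ n − k + 1.
Here n = 11, k = 9, so n − k + 1 = 3.
Given d = 2, check d ≤ 3: YES.
Slack = (n − k + 1) − d = 1.
The code is NOT MDS (slack = 1 > 0).
Description: the claimed parameters are [11, 9, 2]_8; such a code would be non-MDS.


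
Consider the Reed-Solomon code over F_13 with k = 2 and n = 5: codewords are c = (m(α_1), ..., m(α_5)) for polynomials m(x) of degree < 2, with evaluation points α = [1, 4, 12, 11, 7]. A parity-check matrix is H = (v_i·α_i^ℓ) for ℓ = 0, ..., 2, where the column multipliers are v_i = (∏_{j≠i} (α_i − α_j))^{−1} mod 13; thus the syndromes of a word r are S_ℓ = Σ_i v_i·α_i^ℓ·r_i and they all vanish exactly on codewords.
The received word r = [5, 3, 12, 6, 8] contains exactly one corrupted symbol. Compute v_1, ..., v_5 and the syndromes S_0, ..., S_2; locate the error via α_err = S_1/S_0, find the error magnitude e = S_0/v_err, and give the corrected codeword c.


S = (5, 5, 5), error at position 1, error magnitude e = 7, c = [11, 3, 12, 6, 8].

Step 1: column multipliers v_i = (∏_{j≠i}(α_i − α_j))^{−1} mod 13.
  i = 1 (α = 1): (1−4)(1−12)(1−11)(1−7) = (−3)·(−11)·(−10)·(−6) = 1980 ≡ 4, so v_1 = 4^{−1} = 10 (mod 13).
  i = 2 (α = 4): (4−1)(4−12)(4−11)(4−7) = 3·(−8)·(−7)·(−3) = −504 ≡ 3, so v_2 = 3^{−1} = 9 (mod 13).
  i = 3 (α = 12): (12−1)(12−4)(12−11)(12−7) = 11·8·1·5 = 440 ≡ 11, so v_3 = 11^{−1} = 6 (mod 13).
  i = 4 (α = 11): (11−1)(11−4)(11−12)(11−7) = 10·7·(−1)·4 = −280 ≡ 6, so v_4 = 6^{−1} = 11 (mod 13).
  i = 5 (α = 7): (7−1)(7−4)(7−12)(7−11) = 6·3·(−5)·(−4) = 360 ≡ 9, so v_5 = 9^{−1} = 3 (mod 13).
  v = [10, 9, 6, 11, 3].
Step 2: syndromes of r = [5, 3, 12, 6, 8] (all sums mod 13).
  S_0 = Σ v_i r_i = 10·5 + 9·3 + 6·12 + 11·6 + 3·8 = 239 ≡ 5.
  S_1 = Σ v_i α_i r_i = 10·1·5 + 9·4·3 + 6·12·12 + 11·11·6 + 3·7·8 = 1916 ≡ 5.
  α_i^2 mod 13 = [1, 3, 1, 4, 10].
  S_2 = Σ v_i α_i^2 r_i = 10·1·5 + 9·3·3 + 6·1·12 + 11·4·6 + 3·10·8 = 707 ≡ 5.
  S = (5, 5, 5) ≠ 0, so r is not a codeword (an error is present).
Step 3: locate the error. For a single error e at position i, S_ℓ = v_i·e·α_i^ℓ, so α_err = S_1/S_0.
  S_0^{−1} = 5^{−1} = 8 (mod 13), so α_err = 5·8 = 40 ≡ 1 = α_1. Error position i = 1.
  Consistency check: S_2/S_1 = 5·8 = 40 ≡ 1 = α_err ✓ (single-error assumption holds).
Step 4: error magnitude e = S_0/v_1 = S_0·∏_{j≠1}(α_1 − α_j) = 5·4 = 20 ≡ 7 (mod 13).
Step 5: correct position 1: c_1 = r_1 − e = 5 − 7 ≡ 11 (mod 13). Hence c = [11, 3, 12, 6, 8].
  Check: interpolating c through the α_i gives m(x) = 5 + 6·x (degree < 2) with m(α_i) = c_i for every i, so c is indeed a codeword.


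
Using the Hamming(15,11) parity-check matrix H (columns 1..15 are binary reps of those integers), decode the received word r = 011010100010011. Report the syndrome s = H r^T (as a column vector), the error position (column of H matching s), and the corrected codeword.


s = (1, 0, 0, 1)^T, error position = 9, corrected codeword c = 011010101010011

Compute s = H r^T mod 2 one row at a time:
  s_1 = 0 + 0 + 0 + 1 + 0 + 0 + 1 + 1 = 3 ≡ 1 (mod 2).
  s_2 = 0 + 1 + 0 + 1 + 0 + 0 + 1 + 1 = 4 ≡ 0 (mod 2).
  s_3 = 1 + 1 + 0 + 1 + 0 + 1 + 1 + 1 = 6 ≡ 0 (mod 2).
  s_4 = 0 + 1 + 1 + 1 + 0 + 1 + 0 + 1 = 5 ≡ 1 (mod 2).
s = (1, 0, 0, 1)^T — this equals column 9 of H (binary 1001), so error is at position 9.
Correct: flip bit 9 of r = 011010100010011 to get c = 011010101010011.


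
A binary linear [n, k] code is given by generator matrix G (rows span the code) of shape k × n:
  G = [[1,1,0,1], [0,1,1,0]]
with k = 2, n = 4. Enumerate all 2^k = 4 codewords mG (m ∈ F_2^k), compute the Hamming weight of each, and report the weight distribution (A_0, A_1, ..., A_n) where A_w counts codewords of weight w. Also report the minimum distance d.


Weight distribution: A_0 = 1, A_2 = 1, A_3 = 2. Minimum distance d = 2.

Enumerate all 2^2 = 4 messages m ∈ F_2^2.
For each, compute codeword c = mG in F_2^4, then tally its weight.
  m = 00 → c = 0000, weight = 0.
  m = 10 → c = 1101, weight = 3.
  m = 01 → c = 0110, weight = 2.
  m = 11 → c = 1011, weight = 3.
Tally weights:
  weight 0: 1 codewords.
  weight 2: 1 codewords.
  weight 3: 2 codewords.
Minimum distance d = smallest w > 0 with A_w > 0 = 2.
Sanity: Σ A_w = 4 = 2^2 = 4 ✓.


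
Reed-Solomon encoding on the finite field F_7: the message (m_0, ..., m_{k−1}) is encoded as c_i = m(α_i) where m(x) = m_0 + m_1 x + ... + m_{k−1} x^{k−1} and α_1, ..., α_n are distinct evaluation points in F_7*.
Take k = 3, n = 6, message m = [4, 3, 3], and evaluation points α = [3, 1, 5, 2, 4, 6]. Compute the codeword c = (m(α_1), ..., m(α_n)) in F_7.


c = [5, 3, 3, 1, 1, 4]

Message polynomial: m(x) = 4 + 3·x + 3·x^2 (mod 7).
For each evaluation point α_i, compute m(α_i) mod 7:
  α_1 = 3: Horner steps 3 → 5 → 5, so m(3) = 5.
  α_2 = 1: Horner steps 3 → 6 → 3, so m(1) = 3.
  α_3 = 5: Horner steps 3 → 4 → 3, so m(5) = 3.
  α_4 = 2: Horner steps 3 → 2 → 1, so m(2) = 1.
  α_5 = 4: Horner steps 3 → 1 → 1, so m(4) = 1.
  α_6 = 6: Horner steps 3 → 0 → 4, so m(6) = 4.
Codeword c = [5, 3, 3, 1, 1, 4] ∈ F_7^6.


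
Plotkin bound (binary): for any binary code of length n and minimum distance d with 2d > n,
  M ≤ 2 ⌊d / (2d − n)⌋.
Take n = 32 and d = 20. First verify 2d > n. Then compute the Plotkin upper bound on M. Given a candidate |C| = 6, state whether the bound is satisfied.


Plotkin bound M ≤ 4; given |C| = 6 > bound (violated).

Check applicability: 2d = 40, n = 32.
2d − n = 8 > 0, so Plotkin applies.
Compute d/(2d−n) = 20/8 ≈ 2.5000.
⌊d/(2d−n)⌋ = 2.
Plotkin bound: M ≤ 2·2 = 4.
Given |C| = 6, check: VIOLATED.
This |C| is above the Plotkin bound, so no binary code with n = 32, d = 20 and 6 codewords exists.


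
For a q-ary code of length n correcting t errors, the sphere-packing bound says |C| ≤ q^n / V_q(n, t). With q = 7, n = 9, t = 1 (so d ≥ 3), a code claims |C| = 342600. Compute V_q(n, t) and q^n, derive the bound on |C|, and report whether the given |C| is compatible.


V_q(n, t) = 55, q^n = 40353607, Hamming bound = 733701, |C| = 342600 ≤ bound (satisfied).

Step 1: Compute V_q(n, t) = Σ_{j=0}^1 C(n, j) (q−1)^j.
  j = 0: C(9,0)·(6)^0 = 1·1 = 1.
  j = 1: C(9,1)·(6)^1 = 9·6 = 54.
  V_q(n, t) = 1 + 54 = 55.
Step 2: q^n = 7^9 = 40353607.
Step 3: Hamming bound ⌊q^n / V_q(n,t)⌋ = ⌊40353607/55⌋ = 733701.
Step 4: Compare |C| = 342600 to 733701: satisfied.
The claimed |C| lies below the Hamming bound.


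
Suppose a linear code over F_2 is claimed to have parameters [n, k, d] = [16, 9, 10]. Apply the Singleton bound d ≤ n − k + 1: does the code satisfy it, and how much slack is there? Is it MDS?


Singleton RHS = n − k + 1 = 8, slack = -2, bound violated (no such code; not MDS).

Singleton bound: d ≤ n − k + 1.
Here n = 16, k = 9, so n − k + 1 = 8.
Given d = 10, check d ≤ 8: NO.
Slack = (n − k + 1) − d = -2.
The slack is negative: d = 10 exceeds n − k + 1 = 8 by 2, so the Singleton bound is violated and no linear [16, 9, 10]_2 code can exist. In particular it is not MDS (MDS requires d = n − k + 1 exactly).
Description: the claimed parameters are [16, 9, 10]_2; such a code would be impossible (violates the Singleton bound).


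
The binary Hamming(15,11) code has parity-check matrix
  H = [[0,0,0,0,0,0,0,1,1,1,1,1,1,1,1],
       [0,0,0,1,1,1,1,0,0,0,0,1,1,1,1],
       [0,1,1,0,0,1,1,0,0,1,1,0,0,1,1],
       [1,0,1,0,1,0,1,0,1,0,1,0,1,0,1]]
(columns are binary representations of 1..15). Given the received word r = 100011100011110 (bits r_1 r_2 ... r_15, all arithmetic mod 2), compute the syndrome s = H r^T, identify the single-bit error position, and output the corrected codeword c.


s = (0, 0, 0, 1)^T, error position = 1, corrected codeword c = 000011100011110

Compute s = H r^T mod 2 one row at a time:
  s_1 = 0 + 0 + 0 + 1 + 1 + 1 + 1 + 0 = 4 ≡ 0 (mod 2).
  s_2 = 0 + 1 + 1 + 1 + 1 + 1 + 1 + 0 = 6 ≡ 0 (mod 2).
  s_3 = 0 + 0 + 1 + 1 + 0 + 1 + 1 + 0 = 4 ≡ 0 (mod 2).
  s_4 = 1 + 0 + 1 + 1 + 0 + 1 + 1 + 0 = 5 ≡ 1 (mod 2).
s = (0, 0, 0, 1)^T — this equals column 1 of H (binary 0001), so error is at position 1.
Correct: flip bit 1 of r = 100011100011110 to get c = 000011100011110.


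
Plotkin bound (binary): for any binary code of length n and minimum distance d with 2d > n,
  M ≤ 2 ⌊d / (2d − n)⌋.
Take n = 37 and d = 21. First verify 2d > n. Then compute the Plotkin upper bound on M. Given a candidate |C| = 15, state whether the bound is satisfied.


Plotkin bound M ≤ 8; given |C| = 15 > bound (violated).

Check applicability: 2d = 42, n = 37.
2d − n = 5 > 0, so Plotkin applies.
Compute d/(2d−n) = 21/5 ≈ 4.2000.
⌊d/(2d−n)⌋ = 4.
Plotkin bound: M ≤ 2·4 = 8.
Given |C| = 15, check: VIOLATED.
This |C| is above the Plotkin bound, so no binary code with n = 37, d = 21 and 15 codewords exists.


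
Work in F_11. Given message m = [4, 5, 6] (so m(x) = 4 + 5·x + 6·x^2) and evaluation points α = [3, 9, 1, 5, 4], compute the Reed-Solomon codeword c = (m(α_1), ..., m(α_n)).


c = [7, 7, 4, 3, 10]

Message polynomial: m(x) = 4 + 5·x + 6·x^2 (mod 11).
For each evaluation point α_i, compute m(α_i) mod 11:
  α_1 = 3: Horner steps 6 → 1 → 7, so m(3) = 7.
  α_2 = 9: Horner steps 6 → 4 → 7, so m(9) = 7.
  α_3 = 1: Horner steps 6 → 0 → 4, so m(1) = 4.
  α_4 = 5: Horner steps 6 → 2 → 3, so m(5) = 3.
  α_5 = 4: Horner steps 6 → 7 → 10, so m(4) = 10.
Codeword c = [7, 7, 4, 3, 10] ∈ F_11^5.


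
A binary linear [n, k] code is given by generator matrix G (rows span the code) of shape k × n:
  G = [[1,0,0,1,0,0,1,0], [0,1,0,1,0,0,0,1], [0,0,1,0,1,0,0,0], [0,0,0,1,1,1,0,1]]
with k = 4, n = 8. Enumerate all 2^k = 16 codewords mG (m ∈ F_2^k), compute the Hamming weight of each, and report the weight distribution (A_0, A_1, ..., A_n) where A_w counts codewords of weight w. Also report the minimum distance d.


Weight distribution: A_0 = 1, A_2 = 1, A_3 = 4, A_4 = 3, A_5 = 4, A_6 = 3. Minimum distance d = 2.

Enumerate all 2^4 = 16 messages m ∈ F_2^4.
For each, compute codeword c = mG in F_2^8, then tally its weight.
  m = 0000 → c = 00000000, weight = 0.
  m = 1000 → c = 10010010, weight = 3.
  m = 0100 → c = 01010001, weight = 3.
  m = 1100 → c = 11000011, weight = 4.
  m = 0010 → c = 00101000, weight = 2.
  m = 1010 → c = 10111010, weight = 5.
  m = 0110 → c = 01111001, weight = 5.
  m = 1110 → c = 11101011, weight = 6.
  m = 0001 → c = 00011101, weight = 4.
  m = 1001 → c = 10001111, weight = 5.
  m = 0101 → c = 01001100, weight = 3.
  m = 1101 → c = 11011110, weight = 6.
  m = 0011 → c = 00110101, weight = 4.
  m = 1011 → c = 10100111, weight = 5.
  m = 0111 → c = 01100100, weight = 3.
  m = 1111 → c = 11110110, weight = 6.
Tally weights:
  weight 0: 1 codewords.
  weight 2: 1 codewords.
  weight 3: 4 codewords.
  weight 4: 3 codewords.
  weight 5: 4 codewords.
  weight 6: 3 codewords.
Minimum distance d = smallest w > 0 with A_w > 0 = 2.
Sanity: Σ A_w = 16 = 2^4 = 16 ✓.


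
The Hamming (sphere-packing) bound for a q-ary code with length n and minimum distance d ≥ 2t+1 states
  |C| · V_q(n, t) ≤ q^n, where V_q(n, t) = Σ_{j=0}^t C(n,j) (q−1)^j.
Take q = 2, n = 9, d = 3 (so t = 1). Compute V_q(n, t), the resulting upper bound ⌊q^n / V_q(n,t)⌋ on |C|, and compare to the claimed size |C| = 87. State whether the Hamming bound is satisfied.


V_q(n, t) = 10, q^n = 512, Hamming bound = 51, |C| = 87 > bound (violated).

Step 1: Compute V_q(n, t) = Σ_{j=0}^1 C(n, j) (q−1)^j.
  j = 0: C(9,0)·(1)^0 = 1·1 = 1.
  j = 1: C(9,1)·(1)^1 = 9·1 = 9.
  V_q(n, t) = 1 + 9 = 10.
Step 2: q^n = 2^9 = 512.
Step 3: Hamming bound ⌊q^n / V_q(n,t)⌋ = ⌊512/10⌋ = 51.
Step 4: Compare |C| = 87 to 51: violated.
The claimed |C| lies above the Hamming bound, so no 2-ary code of length 9 with d ≥ 3 can have 87 codewords.


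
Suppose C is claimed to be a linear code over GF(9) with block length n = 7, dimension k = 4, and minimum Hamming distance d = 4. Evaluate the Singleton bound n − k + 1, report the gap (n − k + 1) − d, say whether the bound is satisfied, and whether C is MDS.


Singleton RHS = n − k + 1 = 4, slack = 0, bound satisfied, MDS.

Singleton bound: d ≤ n − k + 1.
Here n = 7, k = 4, so n − k + 1 = 4.
Given d = 4, check d ≤ 4: YES.
Slack = (n − k + 1) − d = 0.
The code is MDS (slack = 0).
Description: the claimed parameters are [7, 4, 4]_9; such a code would be MDS (meets Singleton bound).


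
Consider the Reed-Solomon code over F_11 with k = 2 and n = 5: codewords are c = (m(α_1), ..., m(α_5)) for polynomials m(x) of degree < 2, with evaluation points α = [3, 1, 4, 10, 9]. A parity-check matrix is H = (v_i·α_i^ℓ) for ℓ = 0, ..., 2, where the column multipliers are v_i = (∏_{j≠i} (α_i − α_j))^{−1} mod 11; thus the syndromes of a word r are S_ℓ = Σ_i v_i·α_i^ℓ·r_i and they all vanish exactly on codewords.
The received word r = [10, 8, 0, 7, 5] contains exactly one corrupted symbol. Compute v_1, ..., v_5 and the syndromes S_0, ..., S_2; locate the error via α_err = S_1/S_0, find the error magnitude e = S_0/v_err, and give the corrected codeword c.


S = (3, 8, 3), error at position 4, error magnitude e = 1, c = [10, 8, 0, 6, 5].

Step 1: column multipliers v_i = (∏_{j≠i}(α_i − α_j))^{−1} mod 11.
  i = 1 (α = 3): (3−1)(3−4)(3−10)(3−9) = 2·(−1)·(−7)·(−6) = −84 ≡ 4, so v_1 = 4^{−1} = 3 (mod 11).
  i = 2 (α = 1): (1−3)(1−4)(1−10)(1−9) = (−2)·(−3)·(−9)·(−8) = 432 ≡ 3, so v_2 = 3^{−1} = 4 (mod 11).
  i = 3 (α = 4): (4−3)(4−1)(4−10)(4−9) = 1·3·(−6)·(−5) = 90 ≡ 2, so v_3 = 2^{−1} = 6 (mod 11).
  i = 4 (α = 10): (10−3)(10−1)(10−4)(10−9) = 7·9·6·1 = 378 ≡ 4, so v_4 = 4^{−1} = 3 (mod 11).
  i = 5 (α = 9): (9−3)(9−1)(9−4)(9−10) = 6·8·5·(−1) = −240 ≡ 2, so v_5 = 2^{−1} = 6 (mod 11).
  v = [3, 4, 6, 3, 6].
Step 2: syndromes of r = [10, 8, 0, 7, 5] (all sums mod 11).
  S_0 = Σ v_i r_i = 3·10 + 4·8 + 6·0 + 3·7 + 6·5 = 113 ≡ 3.
  S_1 = Σ v_i α_i r_i = 3·3·10 + 4·1·8 + 6·4·0 + 3·10·7 + 6·9·5 = 602 ≡ 8.
  α_i^2 mod 11 = [9, 1, 5, 1, 4].
  S_2 = Σ v_i α_i^2 r_i = 3·9·10 + 4·1·8 + 6·5·0 + 3·1·7 + 6·4·5 = 443 ≡ 3.
  S = (3, 8, 3) ≠ 0, so r is not a codeword (an error is present).
Step 3: locate the error. For a single error e at position i, S_ℓ = v_i·e·α_i^ℓ, so α_err = S_1/S_0.
  S_0^{−1} = 3^{−1} = 4 (mod 11), so α_err = 8·4 = 32 ≡ 10 = α_4. Error position i = 4.
  Consistency check: S_2/S_1 = 3·7 = 21 ≡ 10 = α_err ✓ (single-error assumption holds).
Step 4: error magnitude e = S_0/v_4 = S_0·∏_{j≠4}(α_4 − α_j) = 3·4 = 12 ≡ 1 (mod 11).
Step 5: correct position 4: c_4 = r_4 − e = 7 − 1 ≡ 6 (mod 11). Hence c = [10, 8, 0, 6, 5].
  Check: interpolating c through the α_i gives m(x) = 7 + 1·x (degree < 2) with m(α_i) = c_i for every i, so c is indeed a codeword.


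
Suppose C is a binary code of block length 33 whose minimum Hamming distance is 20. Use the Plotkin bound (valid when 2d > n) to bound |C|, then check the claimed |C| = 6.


Plotkin bound M ≤ 4; given |C| = 6 > bound (violated).

Check applicability: 2d = 40, n = 33.
2d − n = 7 > 0, so Plotkin applies.
Compute d/(2d−n) = 20/7 ≈ 2.8571.
⌊d/(2d−n)⌋ = 2.
Plotkin bound: M ≤ 2·2 = 4.
Given |C| = 6, check: VIOLATED.
This |C| is above the Plotkin bound, so no binary code with n = 33, d = 20 and 6 codewords exists.


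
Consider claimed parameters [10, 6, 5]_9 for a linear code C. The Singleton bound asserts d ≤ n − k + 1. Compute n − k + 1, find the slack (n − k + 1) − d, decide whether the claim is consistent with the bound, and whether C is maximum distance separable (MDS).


Singleton RHS = n − k + 1 = 5, slack = 0, bound satisfied, MDS.

Singleton bound: d ≤ n − k + 1.
Here n = 10, k = 6, so n − k + 1 = 5.
Given d = 5, check d ≤ 5: YES.
Slack = (n − k + 1) − d = 0.
The code is MDS (slack = 0).
Description: the claimed parameters are [10, 6, 5]_9; such a code would be MDS (meets Singleton bound).


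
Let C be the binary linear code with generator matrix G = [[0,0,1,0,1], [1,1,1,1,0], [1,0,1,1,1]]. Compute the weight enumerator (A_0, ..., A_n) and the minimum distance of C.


Weight distribution: A_0 = 1, A_2 = 4, A_4 = 3. Minimum distance d = 2.

Enumerate all 2^3 = 8 messages m ∈ F_2^3.
For each, compute codeword c = mG in F_2^5, then tally its weight.
  m = 000 → c = 00000, weight = 0.
  m = 100 → c = 00101, weight = 2.
  m = 010 → c = 11110, weight = 4.
  m = 110 → c = 11011, weight = 4.
  m = 001 → c = 10111, weight = 4.
  m = 101 → c = 10010, weight = 2.
  m = 011 → c = 01001, weight = 2.
  m = 111 → c = 01100, weight = 2.
Tally weights:
  weight 0: 1 codewords.
  weight 2: 4 codewords.
  weight 4: 3 codewords.
Minimum distance d = smallest w > 0 with A_w > 0 = 2.
Sanity: Σ A_w = 8 = 2^3 = 8 ✓.


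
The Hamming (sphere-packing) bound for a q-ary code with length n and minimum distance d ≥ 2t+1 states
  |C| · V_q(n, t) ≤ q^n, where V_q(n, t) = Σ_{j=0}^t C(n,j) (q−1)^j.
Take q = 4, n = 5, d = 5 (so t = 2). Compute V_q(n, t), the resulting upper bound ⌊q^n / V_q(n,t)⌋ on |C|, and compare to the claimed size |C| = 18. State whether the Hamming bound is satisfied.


V_q(n, t) = 106, q^n = 1024, Hamming bound = 9, |C| = 18 > bound (violated).

Step 1: Compute V_q(n, t) = Σ_{j=0}^2 C(n, j) (q−1)^j.
  j = 0: C(5,0)·(3)^0 = 1·1 = 1.
  j = 1: C(5,1)·(3)^1 = 5·3 = 15.
  j = 2: C(5,2)·(3)^2 = 10·9 = 90.
  V_q(n, t) = 1 + 15 + 90 = 106.
Step 2: q^n = 4^5 = 1024.
Step 3: Hamming bound ⌊q^n / V_q(n,t)⌋ = ⌊1024/106⌋ = 9.
Step 4: Compare |C| = 18 to 9: violated.
The claimed |C| lies above the Hamming bound, so no 4-ary code of length 5 with d ≥ 5 can have 18 codewords.


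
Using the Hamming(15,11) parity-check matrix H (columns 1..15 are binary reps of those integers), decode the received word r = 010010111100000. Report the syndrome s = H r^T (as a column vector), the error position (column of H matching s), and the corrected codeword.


s = (1, 0, 1, 1)^T, error position = 11, corrected codeword c = 010010111110000

Compute s = H r^T mod 2 one row at a time:
  s_1 = 1 + 1 + 1 + 0 + 0 + 0 + 0 + 0 = 3 ≡ 1 (mod 2).
  s_2 = 0 + 1 + 0 + 1 + 0 + 0 + 0 + 0 = 2 ≡ 0 (mod 2).
  s_3 = 1 + 0 + 0 + 1 + 1 + 0 + 0 + 0 = 3 ≡ 1 (mod 2).
  s_4 = 0 + 0 + 1 + 1 + 1 + 0 + 0 + 0 = 3 ≡ 1 (mod 2).
s = (1, 0, 1, 1)^T — this equals column 11 of H (binary 1011), so error is at position 11.
Correct: flip bit 11 of r = 010010111100000 to get c = 010010111110000.


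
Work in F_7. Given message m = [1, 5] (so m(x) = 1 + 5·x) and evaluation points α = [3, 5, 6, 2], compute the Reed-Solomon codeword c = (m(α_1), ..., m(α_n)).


c = [2, 5, 3, 4]

Message polynomial: m(x) = 1 + 5·x (mod 7).
For each evaluation point α_i, compute m(α_i) mod 7:
  α_1 = 3: Horner steps 5 → 2, so m(3) = 2.
  α_2 = 5: Horner steps 5 → 5, so m(5) = 5.
  α_3 = 6: Horner steps 5 → 3, so m(6) = 3.
  α_4 = 2: Horner steps 5 → 4, so m(2) = 4.
Codeword c = [2, 5, 3, 4] ∈ F_7^4.


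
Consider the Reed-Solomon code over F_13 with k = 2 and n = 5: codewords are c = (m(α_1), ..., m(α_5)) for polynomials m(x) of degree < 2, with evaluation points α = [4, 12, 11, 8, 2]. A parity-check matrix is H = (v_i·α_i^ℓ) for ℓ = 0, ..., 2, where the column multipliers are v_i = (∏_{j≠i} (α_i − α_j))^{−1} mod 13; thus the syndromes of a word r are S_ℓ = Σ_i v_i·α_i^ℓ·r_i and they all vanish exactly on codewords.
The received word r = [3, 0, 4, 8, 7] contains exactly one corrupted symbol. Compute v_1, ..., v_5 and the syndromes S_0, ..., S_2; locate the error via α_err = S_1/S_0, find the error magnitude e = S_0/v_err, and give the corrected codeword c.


S = (9, 8, 10), error at position 3, error magnitude e = 2, c = [3, 0, 2, 8, 7].

Step 1: column multipliers v_i = (∏_{j≠i}(α_i − α_j))^{−1} mod 13.
  i = 1 (α = 4): (4−12)(4−11)(4−8)(4−2) = (−8)·(−7)·(−4)·2 = −448 ≡ 7, so v_1 = 7^{−1} = 2 (mod 13).
  i = 2 (α = 12): (12−4)(12−11)(12−8)(12−2) = 8·1·4·10 = 320 ≡ 8, so v_2 = 8^{−1} = 5 (mod 13).
  i = 3 (α = 11): (11−4)(11−12)(11−8)(11−2) = 7·(−1)·3·9 = −189 ≡ 6, so v_3 = 6^{−1} = 11 (mod 13).
  i = 4 (α = 8): (8−4)(8−12)(8−11)(8−2) = 4·(−4)·(−3)·6 = 288 ≡ 2, so v_4 = 2^{−1} = 7 (mod 13).
  i = 5 (α = 2): (2−4)(2−12)(2−11)(2−8) = (−2)·(−10)·(−9)·(−6) = 1080 ≡ 1, so v_5 = 1^{−1} = 1 (mod 13).
  v = [2, 5, 11, 7, 1].
Step 2: syndromes of r = [3, 0, 4, 8, 7] (all sums mod 13).
  S_0 = Σ v_i r_i = 2·3 + 5·0 + 11·4 + 7·8 + 1·7 = 113 ≡ 9.
  S_1 = Σ v_i α_i r_i = 2·4·3 + 5·12·0 + 11·11·4 + 7·8·8 + 1·2·7 = 970 ≡ 8.
  α_i^2 mod 13 = [3, 1, 4, 12, 4].
  S_2 = Σ v_i α_i^2 r_i = 2·3·3 + 5·1·0 + 11·4·4 + 7·12·8 + 1·4·7 = 894 ≡ 10.
  S = (9, 8, 10) ≠ 0, so r is not a codeword (an error is present).
Step 3: locate the error. For a single error e at position i, S_ℓ = v_i·e·α_i^ℓ, so α_err = S_1/S_0.
  S_0^{−1} = 9^{−1} = 3 (mod 13), so α_err = 8·3 = 24 ≡ 11 = α_3. Error position i = 3.
  Consistency check: S_2/S_1 = 10·5 = 50 ≡ 11 = α_err ✓ (single-error assumption holds).
Step 4: error magnitude e = S_0/v_3 = S_0·∏_{j≠3}(α_3 − α_j) = 9·6 = 54 ≡ 2 (mod 13).
Step 5: correct position 3: c_3 = r_3 − e = 4 − 2 ≡ 2 (mod 13). Hence c = [3, 0, 2, 8, 7].
  Check: interpolating c through the α_i gives m(x) = 11 + 11·x (degree < 2) with m(α_i) = c_i for every i, so c is indeed a codeword.


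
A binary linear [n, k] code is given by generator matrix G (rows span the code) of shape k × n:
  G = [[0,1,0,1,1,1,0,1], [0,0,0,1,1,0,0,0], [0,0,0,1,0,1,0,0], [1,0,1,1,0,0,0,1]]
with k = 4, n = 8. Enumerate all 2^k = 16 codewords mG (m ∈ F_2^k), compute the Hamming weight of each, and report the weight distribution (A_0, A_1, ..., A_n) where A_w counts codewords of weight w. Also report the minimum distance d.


Weight distribution: A_0 = 1, A_2 = 3, A_3 = 4, A_4 = 3, A_5 = 4, A_6 = 1. Minimum distance d = 2.

Enumerate all 2^4 = 16 messages m ∈ F_2^4.
For each, compute codeword c = mG in F_2^8, then tally its weight.
  m = 0000 → c = 00000000, weight = 0.
  m = 1000 → c = 01011101, weight = 5.
  m = 0100 → c = 00011000, weight = 2.
  m = 1100 → c = 01000101, weight = 3.
  m = 0010 → c = 00010100, weight = 2.
  m = 1010 → c = 01001001, weight = 3.
  m = 0110 → c = 00001100, weight = 2.
  m = 1110 → c = 01010001, weight = 3.
  m = 0001 → c = 10110001, weight = 4.
  m = 1001 → c = 11101100, weight = 5.
  m = 0101 → c = 10101001, weight = 4.
  m = 1101 → c = 11110100, weight = 5.
  m = 0011 → c = 10100101, weight = 4.
  m = 1011 → c = 11111000, weight = 5.
  m = 0111 → c = 10111101, weight = 6.
  m = 1111 → c = 11100000, weight = 3.
Tally weights:
  weight 0: 1 codewords.
  weight 2: 3 codewords.
  weight 3: 4 codewords.
  weight 4: 3 codewords.
  weight 5: 4 codewords.
  weight 6: 1 codewords.
Minimum distance d = smallest w > 0 with A_w > 0 = 2.
Sanity: Σ A_w = 16 = 2^4 = 16 ✓.


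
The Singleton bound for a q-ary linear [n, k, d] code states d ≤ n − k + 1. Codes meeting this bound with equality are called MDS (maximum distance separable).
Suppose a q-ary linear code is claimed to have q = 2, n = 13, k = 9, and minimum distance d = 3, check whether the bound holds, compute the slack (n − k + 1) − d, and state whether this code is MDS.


Singleton RHS = n − k + 1 = 5, slack = 2, bound satisfied, not MDS.

Singleton bound: d ≤ n − k + 1.
Here n = 13, k = 9, so n − k + 1 = 5.
Given d = 3, check d ≤ 5: YES.
Slack = (n − k + 1) − d = 2.
The code is NOT MDS (slack = 2 > 0).
Description: the claimed parameters are [13, 9, 3]_2; such a code would be non-MDS.


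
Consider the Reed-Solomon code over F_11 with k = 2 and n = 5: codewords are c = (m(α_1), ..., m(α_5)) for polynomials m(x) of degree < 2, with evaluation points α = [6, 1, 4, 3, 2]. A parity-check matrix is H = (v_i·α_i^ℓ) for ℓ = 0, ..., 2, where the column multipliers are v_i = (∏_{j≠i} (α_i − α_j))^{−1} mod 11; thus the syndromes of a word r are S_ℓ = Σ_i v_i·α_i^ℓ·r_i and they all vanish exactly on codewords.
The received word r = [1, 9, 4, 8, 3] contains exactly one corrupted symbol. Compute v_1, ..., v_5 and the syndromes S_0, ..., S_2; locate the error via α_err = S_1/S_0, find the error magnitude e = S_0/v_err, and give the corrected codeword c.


S = (9, 3, 1), error at position 3, error magnitude e = 2, c = [1, 9, 2, 8, 3].

Step 1: column multipliers v_i = (∏_{j≠i}(α_i − α_j))^{−1} mod 11.
  i = 1 (α = 6): (6−1)(6−4)(6−3)(6−2) = 5·2·3·4 = 120 ≡ 10, so v_1 = 10^{−1} = 10 (mod 11).
  i = 2 (α = 1): (1−6)(1−4)(1−3)(1−2) = (−5)·(−3)·(−2)·(−1) = 30 ≡ 8, so v_2 = 8^{−1} = 7 (mod 11).
  i = 3 (α = 4): (4−6)(4−1)(4−3)(4−2) = (−2)·3·1·2 = −12 ≡ 10, so v_3 = 10^{−1} = 10 (mod 11).
  i = 4 (α = 3): (3−6)(3−1)(3−4)(3−2) = (−3)·2·(−1)·1 = 6 ≡ 6, so v_4 = 6^{−1} = 2 (mod 11).
  i = 5 (α = 2): (2−6)(2−1)(2−4)(2−3) = (−4)·1·(−2)·(−1) = −8 ≡ 3, so v_5 = 3^{−1} = 4 (mod 11).
  v = [10, 7, 10, 2, 4].
Step 2: syndromes of r = [1, 9, 4, 8, 3] (all sums mod 11).
  S_0 = Σ v_i r_i = 10·1 + 7·9 + 10·4 + 2·8 + 4·3 = 141 ≡ 9.
  S_1 = Σ v_i α_i r_i = 10·6·1 + 7·1·9 + 10·4·4 + 2·3·8 + 4·2·3 = 355 ≡ 3.
  α_i^2 mod 11 = [3, 1, 5, 9, 4].
  S_2 = Σ v_i α_i^2 r_i = 10·3·1 + 7·1·9 + 10·5·4 + 2·9·8 + 4·4·3 = 485 ≡ 1.
  S = (9, 3, 1) ≠ 0, so r is not a codeword (an error is present).
Step 3: locate the error. For a single error e at position i, S_ℓ = v_i·e·α_i^ℓ, so α_err = S_1/S_0.
  S_0^{−1} = 9^{−1} = 5 (mod 11), so α_err = 3·5 = 15 ≡ 4 = α_3. Error position i = 3.
  Consistency check: S_2/S_1 = 1·4 = 4 ≡ 4 = α_err ✓ (single-error assumption holds).
Step 4: error magnitude e = S_0/v_3 = S_0·∏_{j≠3}(α_3 − α_j) = 9·10 = 90 ≡ 2 (mod 11).
Step 5: correct position 3: c_3 = r_3 − e = 4 − 2 ≡ 2 (mod 11). Hence c = [1, 9, 2, 8, 3].
  Check: interpolating c through the α_i gives m(x) = 4 + 5·x (degree < 2) with m(α_i) = c_i for every i, so c is indeed a codeword.


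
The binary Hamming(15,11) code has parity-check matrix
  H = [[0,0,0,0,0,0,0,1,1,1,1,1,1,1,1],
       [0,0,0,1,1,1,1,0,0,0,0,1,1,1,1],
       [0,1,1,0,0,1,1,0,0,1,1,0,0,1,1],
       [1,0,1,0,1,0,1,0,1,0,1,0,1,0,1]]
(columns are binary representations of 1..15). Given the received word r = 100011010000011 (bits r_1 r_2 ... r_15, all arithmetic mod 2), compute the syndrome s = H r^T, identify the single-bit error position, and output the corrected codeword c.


s = (1, 0, 1, 1)^T, error position = 11, corrected codeword c = 100011010010011

Compute s = H r^T mod 2 one row at a time:
  s_1 = 1 + 0 + 0 + 0 + 0 + 0 + 1 + 1 = 3 ≡ 1 (mod 2).
  s_2 = 0 + 1 + 1 + 0 + 0 + 0 + 1 + 1 = 4 ≡ 0 (mod 2).
  s_3 = 0 + 0 + 1 + 0 + 0 + 0 + 1 + 1 = 3 ≡ 1 (mod 2).
  s_4 = 1 + 0 + 1 + 0 + 0 + 0 + 0 + 1 = 3 ≡ 1 (mod 2).
s = (1, 0, 1, 1)^T — this equals column 11 of H (binary 1011), so error is at position 11.
Correct: flip bit 11 of r = 100011010000011 to get c = 100011010010011.
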